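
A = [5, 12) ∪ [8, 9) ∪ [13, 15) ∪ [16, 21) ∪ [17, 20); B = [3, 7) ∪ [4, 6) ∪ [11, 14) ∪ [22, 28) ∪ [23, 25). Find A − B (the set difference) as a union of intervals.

[7, 11) ∪ [14, 15) ∪ [16, 21)

First set merges to [5, 12), [13, 15), [16, 21).
Second set merges to [3, 7), [11, 14), [22, 28).
[5, 12) \ B = [7, 11).
[13, 15) \ B = [14, 15).
[16, 21): nothing removed.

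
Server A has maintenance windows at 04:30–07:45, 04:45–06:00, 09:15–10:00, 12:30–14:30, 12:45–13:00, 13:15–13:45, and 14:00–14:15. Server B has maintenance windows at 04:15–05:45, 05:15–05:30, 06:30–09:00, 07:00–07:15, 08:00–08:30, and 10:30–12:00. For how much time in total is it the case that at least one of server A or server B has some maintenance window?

First set merges to 04:30-07:45, 09:15-10:00, 12:30-14:30.
Second set merges to 04:15-05:45, 06:30-09:00, 10:30-12:00.
A ∪ B = 04:15-09:00, 09:15-10:00, 10:30-12:00, 12:30-14:30.
Total: 4 h 45 min + 45 min + 1 h 30 min + 2 h = 9 h.

9 h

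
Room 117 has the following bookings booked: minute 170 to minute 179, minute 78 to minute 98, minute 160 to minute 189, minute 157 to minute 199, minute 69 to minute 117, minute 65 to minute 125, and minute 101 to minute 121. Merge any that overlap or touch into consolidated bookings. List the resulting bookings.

Sort by start: minute 65 to minute 125, minute 69 to minute 117, minute 78 to minute 98, minute 101 to minute 121, minute 157 to minute 199, minute 160 to minute 189, minute 170 to minute 179.
minute 69 to minute 117 overlaps/touches minute 65 to minute 125 → extend to minute 65 to minute 125.
minute 78 to minute 98 overlaps/touches minute 65 to minute 125 → extend to minute 65 to minute 125.
minute 101 to minute 121 overlaps/touches minute 65 to minute 125 → extend to minute 65 to minute 125.
minute 157 to minute 199 is disjoint → start new block.
minute 160 to minute 189 overlaps/touches minute 157 to minute 199 → extend to minute 157 to minute 199.
minute 170 to minute 179 overlaps/touches minute 157 to minute 199 → extend to minute 157 to minute 199.

minute 65 to minute 125, minute 157 to minute 199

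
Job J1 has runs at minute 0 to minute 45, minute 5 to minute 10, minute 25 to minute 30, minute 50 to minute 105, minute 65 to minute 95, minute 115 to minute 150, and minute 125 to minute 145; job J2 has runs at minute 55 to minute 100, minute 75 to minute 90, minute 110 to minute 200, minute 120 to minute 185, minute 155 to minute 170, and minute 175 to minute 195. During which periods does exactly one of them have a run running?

minute 0 to minute 45, minute 50 to minute 55, minute 100 to minute 105, minute 110 to minute 115, minute 150 to minute 200

A, merged: minute 0 to minute 45, minute 50 to minute 105, minute 115 to minute 150.
B, merged: minute 55 to minute 100, minute 110 to minute 200.
A but not B: minute 0 to minute 45, minute 50 to minute 55, minute 100 to minute 105.
B but not A: minute 110 to minute 115, minute 150 to minute 200.
Combining gives A △ B.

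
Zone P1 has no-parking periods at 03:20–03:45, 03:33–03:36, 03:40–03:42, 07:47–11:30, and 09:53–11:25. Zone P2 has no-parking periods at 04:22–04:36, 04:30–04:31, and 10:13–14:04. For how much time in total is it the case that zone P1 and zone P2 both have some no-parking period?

First set merges to 03:20–03:45, 07:47–11:30.
Second set merges to 04:22–04:36, 10:13–14:04.
A ∩ B = 10:13–11:30.
Total: 1 h 17 min.

1 h 17 min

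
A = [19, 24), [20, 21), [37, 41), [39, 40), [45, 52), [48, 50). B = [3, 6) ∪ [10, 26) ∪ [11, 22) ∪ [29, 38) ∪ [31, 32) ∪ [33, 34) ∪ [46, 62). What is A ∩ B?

[19, 24) ∪ [37, 38) ∪ [46, 52)

Merge the first list: [19, 24), [37, 41), [45, 52).
Merge the second list: [3, 6), [10, 26), [29, 38), [46, 62).
[19, 24) overlaps B on [19, 24).
[37, 41) overlaps B on [37, 38).
[45, 52) overlaps B on [46, 52).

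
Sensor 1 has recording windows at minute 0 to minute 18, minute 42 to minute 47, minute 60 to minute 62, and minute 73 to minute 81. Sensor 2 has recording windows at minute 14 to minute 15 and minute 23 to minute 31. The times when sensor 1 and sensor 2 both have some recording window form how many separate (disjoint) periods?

1

A ∩ B = minute 14 to minute 15.
That is 1 disjoint piece.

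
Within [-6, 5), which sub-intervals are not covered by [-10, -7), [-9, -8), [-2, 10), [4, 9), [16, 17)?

The merged coverage is [-10, -7), [-2, 10), [16, 17).
Gaps within [-6, 5): [-6, -2).

[-6, -2)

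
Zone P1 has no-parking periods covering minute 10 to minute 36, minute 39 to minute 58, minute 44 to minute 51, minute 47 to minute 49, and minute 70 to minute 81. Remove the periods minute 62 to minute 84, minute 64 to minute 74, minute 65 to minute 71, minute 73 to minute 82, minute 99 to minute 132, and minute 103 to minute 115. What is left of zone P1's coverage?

First set merges to minute 10 to minute 36, minute 39 to minute 58, minute 70 to minute 81.
Second set merges to minute 62 to minute 84, minute 99 to minute 132.
minute 10 to minute 36: no B overlap → unchanged.
minute 39 to minute 58: no B overlap → unchanged.
minute 70 to minute 81: fully covered by B → removed.

minute 10 to minute 36, minute 39 to minute 58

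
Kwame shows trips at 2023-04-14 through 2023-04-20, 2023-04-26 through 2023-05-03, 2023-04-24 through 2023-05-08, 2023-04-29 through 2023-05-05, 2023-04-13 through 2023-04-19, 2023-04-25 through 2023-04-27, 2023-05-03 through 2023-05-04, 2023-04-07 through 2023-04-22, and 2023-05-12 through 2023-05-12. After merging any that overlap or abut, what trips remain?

Sort by start: 2023-04-07 through 2023-04-22, 2023-04-13 through 2023-04-19, 2023-04-14 through 2023-04-20, 2023-04-24 through 2023-05-08, 2023-04-25 through 2023-04-27, 2023-04-26 through 2023-05-03, 2023-04-29 through 2023-05-05, 2023-05-03 through 2023-05-04, 2023-05-12 through 2023-05-12.
2023-04-13 through 2023-04-19 overlaps/touches 2023-04-07 through 2023-04-22 → extend to 2023-04-07 through 2023-04-22.
2023-04-14 through 2023-04-20 overlaps/touches 2023-04-07 through 2023-04-22 → extend to 2023-04-07 through 2023-04-22.
2023-04-24 through 2023-05-08 is disjoint → start new block.
2023-04-25 through 2023-04-27 overlaps/touches 2023-04-24 through 2023-05-08 → extend to 2023-04-24 through 2023-05-08.
2023-04-26 through 2023-05-03 overlaps/touches 2023-04-24 through 2023-05-08 → extend to 2023-04-24 through 2023-05-08.
2023-04-29 through 2023-05-05 overlaps/touches 2023-04-24 through 2023-05-08 → extend to 2023-04-24 through 2023-05-08.
2023-05-03 through 2023-05-04 overlaps/touches 2023-04-24 through 2023-05-08 → extend to 2023-04-24 through 2023-05-08.
2023-05-12 through 2023-05-12 is disjoint → start new block.

2023-04-07 through 2023-04-22, 2023-04-24 through 2023-05-08, 2023-05-12 through 2023-05-12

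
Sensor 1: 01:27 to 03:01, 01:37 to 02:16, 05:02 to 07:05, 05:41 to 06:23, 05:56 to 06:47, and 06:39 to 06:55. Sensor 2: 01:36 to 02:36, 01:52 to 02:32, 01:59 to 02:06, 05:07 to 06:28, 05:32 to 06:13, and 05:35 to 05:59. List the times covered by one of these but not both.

01:27-01:36, 02:36-03:01, 05:02-05:07, 06:28-07:05

Merge the first list: 01:27-03:01, 05:02-07:05.
Merge the second list: 01:36-02:36, 05:07-06:28.
Only in the first: 01:27-01:36, 02:36-03:01, 05:02-05:07, 06:28-07:05.
Only in the second: none.
Together these are the periods covered by exactly one.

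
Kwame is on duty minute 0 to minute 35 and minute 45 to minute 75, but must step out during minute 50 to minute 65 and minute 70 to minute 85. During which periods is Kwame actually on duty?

minute 0 to minute 35: nothing removed.
minute 45 to minute 75 \ B = minute 45 to minute 50, minute 65 to minute 70.

minute 0 to minute 35, minute 45 to minute 50, minute 65 to minute 70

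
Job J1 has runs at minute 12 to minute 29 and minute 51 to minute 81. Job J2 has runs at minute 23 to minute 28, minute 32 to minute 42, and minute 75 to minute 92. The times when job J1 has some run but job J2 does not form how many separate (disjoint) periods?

A \ B = minute 12 to minute 23, minute 28 to minute 29, minute 51 to minute 75.
That is 3 disjoint pieces.

3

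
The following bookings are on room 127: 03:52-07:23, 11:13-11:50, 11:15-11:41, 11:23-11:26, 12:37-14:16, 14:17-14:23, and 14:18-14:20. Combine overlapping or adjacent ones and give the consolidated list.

03:52–07:23, 11:13–11:50, 12:37–14:16, 14:17–14:23

11:13–11:50 is disjoint → start new block.
11:15–11:41 overlaps/touches 11:13–11:50 → extend to 11:13–11:50.
11:23–11:26 overlaps/touches 11:13–11:50 → extend to 11:13–11:50.
12:37–14:16 is disjoint → start new block.
14:17–14:23 is disjoint → start new block.
14:18–14:20 overlaps/touches 14:17–14:23 → extend to 14:17–14:23.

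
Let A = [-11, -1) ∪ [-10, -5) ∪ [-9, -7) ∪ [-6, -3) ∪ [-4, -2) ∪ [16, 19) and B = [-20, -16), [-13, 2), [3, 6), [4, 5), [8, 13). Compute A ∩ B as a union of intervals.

[-11, -1)

A, merged: [-11, -1), [16, 19).
B, merged: [-20, -16), [-13, 2), [3, 6), [8, 13).
[-11, -1) ∩ B → [-11, -1).
[16, 19) meets no B interval.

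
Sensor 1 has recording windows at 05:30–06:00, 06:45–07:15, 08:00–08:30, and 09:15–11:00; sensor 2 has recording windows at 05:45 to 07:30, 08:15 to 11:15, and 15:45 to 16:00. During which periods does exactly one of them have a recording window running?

Only in the first: 05:30–05:45, 08:00–08:15.
Only in the second: 06:00–06:45, 07:15–07:30, 08:30–09:15, 11:00–11:15, 15:45–16:00.
Together these are the periods covered by exactly one.

05:30–05:45, 06:00–06:45, 07:15–07:30, 08:00–08:15, 08:30–09:15, 11:00–11:15, 15:45–16:00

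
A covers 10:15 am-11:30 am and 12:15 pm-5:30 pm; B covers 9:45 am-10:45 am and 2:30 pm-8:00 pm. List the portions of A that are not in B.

10:45 am–11:30 am, 12:15 pm–2:30 pm

10:15 am–11:30 am minus B → 10:45 am–11:30 am.
12:15 pm–5:30 pm minus B → 12:15 pm–2:30 pm.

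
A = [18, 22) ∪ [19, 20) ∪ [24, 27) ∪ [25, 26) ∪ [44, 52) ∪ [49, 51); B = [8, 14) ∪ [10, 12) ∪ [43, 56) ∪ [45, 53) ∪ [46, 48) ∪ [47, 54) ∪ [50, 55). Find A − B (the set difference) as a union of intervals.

First set merges to [18, 22), [24, 27), [44, 52).
Second set merges to [8, 14), [43, 56).
[18, 22) is untouched.
[24, 27) is untouched.
[44, 52) lies entirely inside B → drops out.

[18, 22) ∪ [24, 27)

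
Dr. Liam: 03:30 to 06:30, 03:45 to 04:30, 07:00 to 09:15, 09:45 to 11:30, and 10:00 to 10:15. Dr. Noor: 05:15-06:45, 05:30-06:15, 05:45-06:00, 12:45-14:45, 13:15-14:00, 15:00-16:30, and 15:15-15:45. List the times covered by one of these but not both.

03:30–05:15, 06:30–06:45, 07:00–09:15, 09:45–11:30, 12:45–14:45, 15:00–16:30

A, merged: 03:30–06:30, 07:00–09:15, 09:45–11:30.
B, merged: 05:15–06:45, 12:45–14:45, 15:00–16:30.
Only in the first: 03:30–05:15, 07:00–09:15, 09:45–11:30.
Only in the second: 06:30–06:45, 12:45–14:45, 15:00–16:30.
Together these are the periods covered by exactly one.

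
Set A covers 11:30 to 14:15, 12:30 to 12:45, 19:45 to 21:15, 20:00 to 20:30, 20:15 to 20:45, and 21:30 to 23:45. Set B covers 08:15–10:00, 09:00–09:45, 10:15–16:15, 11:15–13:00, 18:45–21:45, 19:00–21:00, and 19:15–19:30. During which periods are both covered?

11:30–14:15, 19:45–21:15, 21:30–21:45

Merge the first list: 11:30–14:15, 19:45–21:15, 21:30–23:45.
Merge the second list: 08:15–10:00, 10:15–16:15, 18:45–21:45.
11:30–14:15 meets the second set on 11:30–14:15.
19:45–21:15 meets the second set on 19:45–21:15.
21:30–23:45 meets the second set on 21:30–21:45.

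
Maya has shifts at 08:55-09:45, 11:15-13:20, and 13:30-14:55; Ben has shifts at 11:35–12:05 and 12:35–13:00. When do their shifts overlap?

08:55–09:45 falls entirely outside B.
11:15–13:20 overlaps B on 11:35–12:05, 12:35–13:00.
13:30–14:55 falls entirely outside B.

11:35–12:05, 12:35–13:00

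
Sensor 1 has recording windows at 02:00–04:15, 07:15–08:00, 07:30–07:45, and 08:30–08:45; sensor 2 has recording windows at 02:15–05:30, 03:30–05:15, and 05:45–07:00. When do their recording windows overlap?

A, merged: 02:00–04:15, 07:15–08:00, 08:30–08:45.
B, merged: 02:15–05:30, 05:45–07:00.
02:00–04:15 overlaps B on 02:15–04:15.
07:15–08:00 falls entirely outside B.
08:30–08:45 falls entirely outside B.

02:15–04:15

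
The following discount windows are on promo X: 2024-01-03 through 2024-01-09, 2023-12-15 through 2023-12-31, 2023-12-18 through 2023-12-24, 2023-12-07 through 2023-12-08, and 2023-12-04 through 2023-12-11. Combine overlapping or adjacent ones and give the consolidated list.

Sort by start: 2023-12-04 through 2023-12-11, 2023-12-07 through 2023-12-08, 2023-12-15 through 2023-12-31, 2023-12-18 through 2023-12-24, 2024-01-03 through 2024-01-09.
2023-12-07 through 2023-12-08 overlaps/touches 2023-12-04 through 2023-12-11 → extend to 2023-12-04 through 2023-12-11.
2023-12-15 through 2023-12-31 is disjoint → start new block.
2023-12-18 through 2023-12-24 overlaps/touches 2023-12-15 through 2023-12-31 → extend to 2023-12-15 through 2023-12-31.
2024-01-03 through 2024-01-09 is disjoint → start new block.

2023-12-04 through 2023-12-11, 2023-12-15 through 2023-12-31, 2024-01-03 through 2024-01-09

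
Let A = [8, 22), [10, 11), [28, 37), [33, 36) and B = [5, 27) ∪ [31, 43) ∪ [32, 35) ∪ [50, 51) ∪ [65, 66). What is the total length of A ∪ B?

39

A, merged: [8, 22), [28, 37).
B, merged: [5, 27), [31, 43), [50, 51), [65, 66).
A ∪ B = [5, 27), [28, 43), [50, 51), [65, 66).
Total: 22 + 15 + 1 + 1 = 39.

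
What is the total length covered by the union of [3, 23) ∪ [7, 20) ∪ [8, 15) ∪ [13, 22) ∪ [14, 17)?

Merged: [3, 23).
Length: 20.

20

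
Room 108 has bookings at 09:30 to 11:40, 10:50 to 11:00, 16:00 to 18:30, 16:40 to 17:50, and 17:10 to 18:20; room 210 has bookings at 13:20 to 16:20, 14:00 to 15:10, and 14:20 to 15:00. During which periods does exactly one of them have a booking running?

09:30-11:40, 13:20-16:00, 16:20-18:30

A, merged: 09:30-11:40, 16:00-18:30.
B, merged: 13:20-16:20.
Only in the first: 09:30-11:40, 16:20-18:30.
Only in the second: 13:20-16:00.
Together these are the periods covered by exactly one.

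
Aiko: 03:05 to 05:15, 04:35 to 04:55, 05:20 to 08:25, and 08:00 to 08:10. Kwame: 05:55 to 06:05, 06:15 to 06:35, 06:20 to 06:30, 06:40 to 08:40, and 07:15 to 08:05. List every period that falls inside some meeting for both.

05:55–06:05, 06:15–06:35, 06:40–08:25

A, merged: 03:05–05:15, 05:20–08:25.
B, merged: 05:55–06:05, 06:15–06:35, 06:40–08:40.
03:05–05:15 falls entirely outside B.
05:20–08:25 overlaps B on 05:55–06:05, 06:15–06:35, 06:40–08:25.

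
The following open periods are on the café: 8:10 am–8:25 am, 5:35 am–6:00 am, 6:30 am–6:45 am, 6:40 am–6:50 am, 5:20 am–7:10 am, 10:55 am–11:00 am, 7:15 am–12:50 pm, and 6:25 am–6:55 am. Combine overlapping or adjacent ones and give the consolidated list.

5:20 am–7:10 am, 7:15 am–12:50 pm

Sort by start: 5:20 am–7:10 am, 5:35 am–6:00 am, 6:25 am–6:55 am, 6:30 am–6:45 am, 6:40 am–6:50 am, 7:15 am–12:50 pm, 8:10 am–8:25 am, 10:55 am–11:00 am.
5:35 am–6:00 am overlaps/touches 5:20 am–7:10 am → extend to 5:20 am–7:10 am.
6:25 am–6:55 am overlaps/touches 5:20 am–7:10 am → extend to 5:20 am–7:10 am.
6:30 am–6:45 am overlaps/touches 5:20 am–7:10 am → extend to 5:20 am–7:10 am.
6:40 am–6:50 am overlaps/touches 5:20 am–7:10 am → extend to 5:20 am–7:10 am.
7:15 am–12:50 pm is disjoint → start new block.
8:10 am–8:25 am overlaps/touches 7:15 am–12:50 pm → extend to 7:15 am–12:50 pm.
10:55 am–11:00 am overlaps/touches 7:15 am–12:50 pm → extend to 7:15 am–12:50 pm.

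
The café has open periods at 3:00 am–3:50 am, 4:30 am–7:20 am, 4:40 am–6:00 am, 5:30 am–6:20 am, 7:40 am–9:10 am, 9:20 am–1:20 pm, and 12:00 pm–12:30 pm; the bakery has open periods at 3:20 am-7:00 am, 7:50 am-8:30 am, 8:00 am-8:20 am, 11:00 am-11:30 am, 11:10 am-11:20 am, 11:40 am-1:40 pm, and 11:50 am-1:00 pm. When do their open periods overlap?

A, merged: 3:00 am-3:50 am, 4:30 am-7:20 am, 7:40 am-9:10 am, 9:20 am-1:20 pm.
B, merged: 3:20 am-7:00 am, 7:50 am-8:30 am, 11:00 am-11:30 am, 11:40 am-1:40 pm.
3:00 am-3:50 am ∩ B → 3:20 am-3:50 am.
4:30 am-7:20 am ∩ B → 4:30 am-7:00 am.
7:40 am-9:10 am ∩ B → 7:50 am-8:30 am.
9:20 am-1:20 pm ∩ B → 11:00 am-11:30 am, 11:40 am-1:20 pm.

3:20 am-3:50 am, 4:30 am-7:00 am, 7:50 am-8:30 am, 11:00 am-11:30 am, 11:40 am-1:20 pm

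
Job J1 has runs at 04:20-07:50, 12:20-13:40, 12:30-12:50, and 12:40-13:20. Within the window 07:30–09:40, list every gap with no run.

The merged coverage is 04:20–07:50, 12:20–13:40.
Complement within 07:30–09:40: 07:50–09:40.

07:50–09:40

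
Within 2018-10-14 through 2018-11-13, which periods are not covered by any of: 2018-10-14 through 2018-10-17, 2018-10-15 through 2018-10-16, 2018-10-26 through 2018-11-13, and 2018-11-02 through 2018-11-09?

After merging, the occupied span is 2018-10-14 through 2018-10-17, 2018-10-26 through 2018-11-13.
Uncovered inside 2018-10-14 through 2018-11-13: 2018-10-18 through 2018-10-25.

2018-10-18 through 2018-10-25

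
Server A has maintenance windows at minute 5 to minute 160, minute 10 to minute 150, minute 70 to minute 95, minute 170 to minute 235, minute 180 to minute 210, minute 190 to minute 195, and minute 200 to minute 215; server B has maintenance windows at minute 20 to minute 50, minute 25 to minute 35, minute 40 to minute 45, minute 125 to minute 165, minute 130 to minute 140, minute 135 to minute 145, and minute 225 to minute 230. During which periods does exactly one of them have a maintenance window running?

minute 5 to minute 20, minute 50 to minute 125, minute 160 to minute 165, minute 170 to minute 225, minute 230 to minute 235

First set merges to minute 5 to minute 160, minute 170 to minute 235.
Second set merges to minute 20 to minute 50, minute 125 to minute 165, minute 225 to minute 230.
A \ B = minute 5 to minute 20, minute 50 to minute 125, minute 170 to minute 225, minute 230 to minute 235.
B \ A = minute 160 to minute 165.
Union of the two gives the symmetric difference.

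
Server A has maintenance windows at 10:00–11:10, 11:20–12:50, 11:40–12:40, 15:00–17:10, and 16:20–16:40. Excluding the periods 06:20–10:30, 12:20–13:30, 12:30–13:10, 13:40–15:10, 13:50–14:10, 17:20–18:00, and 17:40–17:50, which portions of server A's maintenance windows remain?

10:30–11:10, 11:20–12:20, 15:10–17:10

A, merged: 10:00–11:10, 11:20–12:50, 15:00–17:10.
B, merged: 06:20–10:30, 12:20–13:30, 13:40–15:10, 17:20–18:00.
10:00–11:10 minus B → 10:30–11:10.
11:20–12:50 minus B → 11:20–12:20.
15:00–17:10 minus B → 15:10–17:10.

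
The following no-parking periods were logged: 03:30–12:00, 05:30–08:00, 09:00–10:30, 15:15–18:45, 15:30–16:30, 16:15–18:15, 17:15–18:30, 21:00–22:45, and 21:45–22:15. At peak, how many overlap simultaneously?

Walk the sorted start/end points keeping a running depth.
The depth first hits 3 at 16:15.

3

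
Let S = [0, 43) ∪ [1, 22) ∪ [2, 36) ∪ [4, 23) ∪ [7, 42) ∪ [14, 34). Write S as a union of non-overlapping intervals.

[1, 22) overlaps/touches [0, 43) → extend to [0, 43).
[2, 36) overlaps/touches [0, 43) → extend to [0, 43).
[4, 23) overlaps/touches [0, 43) → extend to [0, 43).
[7, 42) overlaps/touches [0, 43) → extend to [0, 43).
[14, 34) overlaps/touches [0, 43) → extend to [0, 43).

[0, 43)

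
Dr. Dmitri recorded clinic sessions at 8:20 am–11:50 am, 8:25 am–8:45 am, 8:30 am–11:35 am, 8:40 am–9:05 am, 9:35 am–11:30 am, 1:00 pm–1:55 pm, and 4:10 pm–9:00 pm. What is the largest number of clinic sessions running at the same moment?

4

Sweep endpoints in order; track running count of active intervals.
Peak of 4 reached at 8:40 am.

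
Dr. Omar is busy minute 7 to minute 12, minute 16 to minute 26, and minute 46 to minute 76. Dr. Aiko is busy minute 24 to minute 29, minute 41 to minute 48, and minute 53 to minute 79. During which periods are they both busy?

minute 24 to minute 26, minute 46 to minute 48, minute 53 to minute 76

minute 7 to minute 12 meets no B interval.
minute 16 to minute 26 ∩ B → minute 24 to minute 26.
minute 46 to minute 76 ∩ B → minute 46 to minute 48, minute 53 to minute 76.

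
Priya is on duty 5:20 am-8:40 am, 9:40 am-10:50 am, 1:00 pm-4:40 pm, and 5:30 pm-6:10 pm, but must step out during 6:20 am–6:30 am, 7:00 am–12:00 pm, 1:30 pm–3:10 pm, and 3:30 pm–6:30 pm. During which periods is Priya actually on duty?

5:20 am–8:40 am \ B = 5:20 am–6:20 am, 6:30 am–7:00 am.
9:40 am–10:50 am: entirely removed.
1:00 pm–4:40 pm \ B = 1:00 pm–1:30 pm, 3:10 pm–3:30 pm.
5:30 pm–6:10 pm: entirely removed.

5:20 am–6:20 am, 6:30 am–7:00 am, 1:00 pm–1:30 pm, 3:10 pm–3:30 pm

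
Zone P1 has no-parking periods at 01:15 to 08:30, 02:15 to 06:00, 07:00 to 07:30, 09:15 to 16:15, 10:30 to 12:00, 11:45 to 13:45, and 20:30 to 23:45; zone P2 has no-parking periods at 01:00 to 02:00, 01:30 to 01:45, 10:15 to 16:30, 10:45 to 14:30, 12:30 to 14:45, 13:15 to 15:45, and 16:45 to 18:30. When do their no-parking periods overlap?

01:15–02:00, 10:15–16:15

A, merged: 01:15–08:30, 09:15–16:15, 20:30–23:45.
B, merged: 01:00–02:00, 10:15–16:30, 16:45–18:30.
01:15–08:30 meets the second set on 01:15–02:00.
09:15–16:15 meets the second set on 10:15–16:15.
20:30–23:45: no overlap with the second set.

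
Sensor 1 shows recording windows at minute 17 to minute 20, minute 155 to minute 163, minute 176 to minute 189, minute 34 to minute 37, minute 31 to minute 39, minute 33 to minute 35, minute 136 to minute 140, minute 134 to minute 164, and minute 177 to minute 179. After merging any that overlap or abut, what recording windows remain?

minute 17 to minute 20, minute 31 to minute 39, minute 134 to minute 164, minute 176 to minute 189

Sort by start: minute 17 to minute 20, minute 31 to minute 39, minute 33 to minute 35, minute 34 to minute 37, minute 134 to minute 164, minute 136 to minute 140, minute 155 to minute 163, minute 176 to minute 189, minute 177 to minute 179.
minute 31 to minute 39 is disjoint → start new block.
minute 33 to minute 35 overlaps/touches minute 31 to minute 39 → extend to minute 31 to minute 39.
minute 34 to minute 37 overlaps/touches minute 31 to minute 39 → extend to minute 31 to minute 39.
minute 134 to minute 164 is disjoint → start new block.
minute 136 to minute 140 overlaps/touches minute 134 to minute 164 → extend to minute 134 to minute 164.
minute 155 to minute 163 overlaps/touches minute 134 to minute 164 → extend to minute 134 to minute 164.
minute 176 to minute 189 is disjoint → start new block.
minute 177 to minute 179 overlaps/touches minute 176 to minute 189 → extend to minute 176 to minute 189.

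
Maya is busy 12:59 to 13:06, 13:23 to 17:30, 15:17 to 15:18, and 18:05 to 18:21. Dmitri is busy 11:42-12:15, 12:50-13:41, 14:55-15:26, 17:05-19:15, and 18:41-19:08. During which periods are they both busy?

12:59–13:06, 13:23–13:41, 14:55–15:26, 17:05–17:30, 18:05–18:21

First set merges to 12:59–13:06, 13:23–17:30, 18:05–18:21.
Second set merges to 11:42–12:15, 12:50–13:41, 14:55–15:26, 17:05–19:15.
12:59–13:06 overlaps B on 12:59–13:06.
13:23–17:30 overlaps B on 13:23–13:41, 14:55–15:26, 17:05–17:30.
18:05–18:21 overlaps B on 18:05–18:21.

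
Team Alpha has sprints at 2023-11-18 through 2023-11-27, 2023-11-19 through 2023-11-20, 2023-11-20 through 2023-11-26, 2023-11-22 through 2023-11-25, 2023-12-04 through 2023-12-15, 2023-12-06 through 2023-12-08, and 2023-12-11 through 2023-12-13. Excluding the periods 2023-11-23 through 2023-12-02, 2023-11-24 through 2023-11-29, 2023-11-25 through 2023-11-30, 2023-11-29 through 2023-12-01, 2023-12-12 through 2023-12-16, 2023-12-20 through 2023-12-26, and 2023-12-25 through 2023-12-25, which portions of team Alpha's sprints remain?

2023-11-18 through 2023-11-22, 2023-12-04 through 2023-12-11

First set merges to 2023-11-18 through 2023-11-27, 2023-12-04 through 2023-12-15.
Second set merges to 2023-11-23 through 2023-12-02, 2023-12-12 through 2023-12-16, 2023-12-20 through 2023-12-26.
2023-11-18 through 2023-11-27 with B removed leaves 2023-11-18 through 2023-11-22.
2023-12-04 through 2023-12-15 with B removed leaves 2023-12-04 through 2023-12-11.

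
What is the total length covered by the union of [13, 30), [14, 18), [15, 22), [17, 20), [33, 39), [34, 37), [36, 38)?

Merged: [13, 30), [33, 39).
Lengths: 17 + 6 = 23.

23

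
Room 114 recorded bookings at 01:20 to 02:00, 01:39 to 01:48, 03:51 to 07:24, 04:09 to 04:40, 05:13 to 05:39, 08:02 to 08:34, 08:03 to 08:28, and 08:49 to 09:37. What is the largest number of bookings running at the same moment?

2

Sweep endpoints in order; track running count of active intervals.
Peak of 2 reached at 01:39.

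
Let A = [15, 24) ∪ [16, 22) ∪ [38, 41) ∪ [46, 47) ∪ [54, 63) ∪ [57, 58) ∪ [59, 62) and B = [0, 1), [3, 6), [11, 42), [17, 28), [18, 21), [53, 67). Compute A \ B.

Merge the first list: [15, 24), [38, 41), [46, 47), [54, 63).
Merge the second list: [0, 1), [3, 6), [11, 42), [53, 67).
[15, 24) lies entirely inside B → drops out.
[38, 41) lies entirely inside B → drops out.
[46, 47) is untouched.
[54, 63) lies entirely inside B → drops out.

[46, 47)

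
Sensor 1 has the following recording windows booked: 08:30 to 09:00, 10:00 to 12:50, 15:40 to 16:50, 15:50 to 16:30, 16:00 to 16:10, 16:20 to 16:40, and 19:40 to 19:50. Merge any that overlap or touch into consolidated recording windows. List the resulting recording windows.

10:00–12:50 is disjoint → start new block.
15:40–16:50 is disjoint → start new block.
15:50–16:30 overlaps/touches 15:40–16:50 → extend to 15:40–16:50.
16:00–16:10 overlaps/touches 15:40–16:50 → extend to 15:40–16:50.
16:20–16:40 overlaps/touches 15:40–16:50 → extend to 15:40–16:50.
19:40–19:50 is disjoint → start new block.

08:30–09:00, 10:00–12:50, 15:40–16:50, 19:40–19:50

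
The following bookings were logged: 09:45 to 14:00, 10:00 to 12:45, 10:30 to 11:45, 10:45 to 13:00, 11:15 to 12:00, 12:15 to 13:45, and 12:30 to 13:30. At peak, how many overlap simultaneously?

5

Walk the sorted start/end points keeping a running depth.
The depth first hits 5 at 11:15.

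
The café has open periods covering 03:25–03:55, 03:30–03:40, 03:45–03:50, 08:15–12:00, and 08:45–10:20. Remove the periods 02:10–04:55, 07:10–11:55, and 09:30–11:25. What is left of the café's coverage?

Merge the first list: 03:25–03:55, 08:15–12:00.
Merge the second list: 02:10–04:55, 07:10–11:55.
03:25–03:55: entirely removed.
08:15–12:00 \ B = 11:55–12:00.

11:55–12:00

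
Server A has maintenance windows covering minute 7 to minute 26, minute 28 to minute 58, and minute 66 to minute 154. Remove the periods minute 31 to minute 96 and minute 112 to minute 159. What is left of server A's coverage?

minute 7 to minute 26: nothing removed.
minute 28 to minute 58 \ B = minute 28 to minute 31.
minute 66 to minute 154 \ B = minute 96 to minute 112.

minute 7 to minute 26, minute 28 to minute 31, minute 96 to minute 112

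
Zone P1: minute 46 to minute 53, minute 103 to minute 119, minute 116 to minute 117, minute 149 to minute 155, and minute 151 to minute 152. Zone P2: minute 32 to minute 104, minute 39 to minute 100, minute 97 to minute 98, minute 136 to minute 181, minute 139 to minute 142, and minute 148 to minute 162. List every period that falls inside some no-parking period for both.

Merge the first list: minute 46 to minute 53, minute 103 to minute 119, minute 149 to minute 155.
Merge the second list: minute 32 to minute 104, minute 136 to minute 181.
minute 46 to minute 53 ∩ B → minute 46 to minute 53.
minute 103 to minute 119 ∩ B → minute 103 to minute 104.
minute 149 to minute 155 ∩ B → minute 149 to minute 155.

minute 46 to minute 53, minute 103 to minute 104, minute 149 to minute 155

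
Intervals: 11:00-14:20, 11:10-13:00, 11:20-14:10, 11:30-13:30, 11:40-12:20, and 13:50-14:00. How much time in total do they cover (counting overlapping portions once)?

Merged: 11:00–14:20.
Length: 3 h 20 min.

3 h 20 min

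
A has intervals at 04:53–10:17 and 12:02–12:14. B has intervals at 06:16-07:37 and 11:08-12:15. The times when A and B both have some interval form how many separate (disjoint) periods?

2

A ∩ B = 06:16–07:37, 12:02–12:14.
That is 2 disjoint pieces.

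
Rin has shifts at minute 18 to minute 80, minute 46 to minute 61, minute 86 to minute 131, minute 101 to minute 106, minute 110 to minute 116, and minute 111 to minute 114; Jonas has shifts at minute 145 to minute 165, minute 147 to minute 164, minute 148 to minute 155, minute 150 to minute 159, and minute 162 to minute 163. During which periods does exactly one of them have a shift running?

minute 18 to minute 80, minute 86 to minute 131, minute 145 to minute 165

Merge the first list: minute 18 to minute 80, minute 86 to minute 131.
Merge the second list: minute 145 to minute 165.
A \ B = minute 18 to minute 80, minute 86 to minute 131.
B \ A = minute 145 to minute 165.
Union of the two gives the symmetric difference.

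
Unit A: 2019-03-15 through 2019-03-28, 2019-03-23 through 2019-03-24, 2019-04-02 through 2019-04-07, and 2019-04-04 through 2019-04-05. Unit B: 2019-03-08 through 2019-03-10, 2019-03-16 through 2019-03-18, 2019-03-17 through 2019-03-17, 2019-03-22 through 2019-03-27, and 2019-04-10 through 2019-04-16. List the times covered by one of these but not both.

2019-03-08 through 2019-03-10, 2019-03-15 through 2019-03-15, 2019-03-19 through 2019-03-21, 2019-03-28 through 2019-03-28, 2019-04-02 through 2019-04-07, 2019-04-10 through 2019-04-16

Merge the first list: 2019-03-15 through 2019-03-28, 2019-04-02 through 2019-04-07.
Merge the second list: 2019-03-08 through 2019-03-10, 2019-03-16 through 2019-03-18, 2019-03-22 through 2019-03-27, 2019-04-10 through 2019-04-16.
A but not B: 2019-03-15 through 2019-03-15, 2019-03-19 through 2019-03-21, 2019-03-28 through 2019-03-28, 2019-04-02 through 2019-04-07.
B but not A: 2019-03-08 through 2019-03-10, 2019-04-10 through 2019-04-16.
Combining gives A △ B.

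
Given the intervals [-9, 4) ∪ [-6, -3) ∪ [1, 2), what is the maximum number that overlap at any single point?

Sweep endpoints in order; track running count of active intervals.
Peak of 2 reached at -6.

2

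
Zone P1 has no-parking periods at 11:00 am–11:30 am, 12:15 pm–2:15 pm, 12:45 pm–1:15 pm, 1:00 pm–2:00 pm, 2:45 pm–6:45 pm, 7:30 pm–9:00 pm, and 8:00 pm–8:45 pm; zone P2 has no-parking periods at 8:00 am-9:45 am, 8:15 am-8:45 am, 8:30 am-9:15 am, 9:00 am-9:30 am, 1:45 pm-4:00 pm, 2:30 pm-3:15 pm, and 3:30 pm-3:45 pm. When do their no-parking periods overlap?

Merge the first list: 11:00 am-11:30 am, 12:15 pm-2:15 pm, 2:45 pm-6:45 pm, 7:30 pm-9:00 pm.
Merge the second list: 8:00 am-9:45 am, 1:45 pm-4:00 pm.
11:00 am-11:30 am: no overlap with the second set.
12:15 pm-2:15 pm meets the second set on 1:45 pm-2:15 pm.
2:45 pm-6:45 pm meets the second set on 2:45 pm-4:00 pm.
7:30 pm-9:00 pm: no overlap with the second set.

1:45 pm-2:15 pm, 2:45 pm-4:00 pm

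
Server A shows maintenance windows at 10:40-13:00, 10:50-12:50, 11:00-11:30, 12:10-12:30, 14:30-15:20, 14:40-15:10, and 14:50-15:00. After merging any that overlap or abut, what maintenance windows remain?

10:50–12:50 overlaps/touches 10:40–13:00 → extend to 10:40–13:00.
11:00–11:30 overlaps/touches 10:40–13:00 → extend to 10:40–13:00.
12:10–12:30 overlaps/touches 10:40–13:00 → extend to 10:40–13:00.
14:30–15:20 is disjoint → start new block.
14:40–15:10 overlaps/touches 14:30–15:20 → extend to 14:30–15:20.
14:50–15:00 overlaps/touches 14:30–15:20 → extend to 14:30–15:20.

10:40–13:00, 14:30–15:20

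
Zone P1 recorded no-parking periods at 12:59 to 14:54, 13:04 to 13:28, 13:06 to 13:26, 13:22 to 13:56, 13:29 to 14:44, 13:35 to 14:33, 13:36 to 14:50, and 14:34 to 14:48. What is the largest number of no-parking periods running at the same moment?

5

Walk the sorted start/end points keeping a running depth.
The depth first hits 5 at 13:36.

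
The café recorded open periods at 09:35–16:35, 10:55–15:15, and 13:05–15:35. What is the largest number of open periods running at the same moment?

3

Walk the sorted start/end points keeping a running depth.
The depth first hits 3 at 13:05.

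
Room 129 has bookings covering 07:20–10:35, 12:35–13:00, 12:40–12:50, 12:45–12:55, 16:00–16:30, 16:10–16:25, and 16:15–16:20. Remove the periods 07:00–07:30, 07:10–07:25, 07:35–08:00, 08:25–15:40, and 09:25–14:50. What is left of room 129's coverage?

First set merges to 07:20-10:35, 12:35-13:00, 16:00-16:30.
Second set merges to 07:00-07:30, 07:35-08:00, 08:25-15:40.
07:20-10:35 \ B = 07:30-07:35, 08:00-08:25.
12:35-13:00: entirely removed.
16:00-16:30: nothing removed.

07:30-07:35, 08:00-08:25, 16:00-16:30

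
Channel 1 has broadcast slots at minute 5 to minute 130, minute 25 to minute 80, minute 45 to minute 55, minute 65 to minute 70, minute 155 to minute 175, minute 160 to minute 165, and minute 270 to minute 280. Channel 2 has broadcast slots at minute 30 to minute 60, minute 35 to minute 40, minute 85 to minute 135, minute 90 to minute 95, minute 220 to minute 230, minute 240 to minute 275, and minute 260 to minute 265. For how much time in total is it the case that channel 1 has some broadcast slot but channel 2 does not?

A, merged: minute 5 to minute 130, minute 155 to minute 175, minute 270 to minute 280.
B, merged: minute 30 to minute 60, minute 85 to minute 135, minute 220 to minute 230, minute 240 to minute 275.
A \ B = minute 5 to minute 30, minute 60 to minute 85, minute 155 to minute 175, minute 275 to minute 280.
Total: 25 minutes + 25 minutes + 20 minutes + 5 minutes = 75 minutes.

75 minutes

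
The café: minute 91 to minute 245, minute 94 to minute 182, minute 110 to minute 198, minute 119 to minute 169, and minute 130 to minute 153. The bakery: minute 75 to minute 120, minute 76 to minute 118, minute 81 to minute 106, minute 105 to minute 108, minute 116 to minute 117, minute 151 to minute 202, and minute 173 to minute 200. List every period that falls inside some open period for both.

A, merged: minute 91 to minute 245.
B, merged: minute 75 to minute 120, minute 151 to minute 202.
minute 91 to minute 245 ∩ B → minute 91 to minute 120, minute 151 to minute 202.

minute 91 to minute 120, minute 151 to minute 202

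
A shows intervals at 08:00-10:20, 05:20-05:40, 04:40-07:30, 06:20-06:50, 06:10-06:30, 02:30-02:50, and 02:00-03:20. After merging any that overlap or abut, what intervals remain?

Sort by start: 02:00–03:20, 02:30–02:50, 04:40–07:30, 05:20–05:40, 06:10–06:30, 06:20–06:50, 08:00–10:20.
02:30–02:50 overlaps/touches 02:00–03:20 → extend to 02:00–03:20.
04:40–07:30 is disjoint → start new block.
05:20–05:40 overlaps/touches 04:40–07:30 → extend to 04:40–07:30.
06:10–06:30 overlaps/touches 04:40–07:30 → extend to 04:40–07:30.
06:20–06:50 overlaps/touches 04:40–07:30 → extend to 04:40–07:30.
08:00–10:20 is disjoint → start new block.

02:00–03:20, 04:40–07:30, 08:00–10:20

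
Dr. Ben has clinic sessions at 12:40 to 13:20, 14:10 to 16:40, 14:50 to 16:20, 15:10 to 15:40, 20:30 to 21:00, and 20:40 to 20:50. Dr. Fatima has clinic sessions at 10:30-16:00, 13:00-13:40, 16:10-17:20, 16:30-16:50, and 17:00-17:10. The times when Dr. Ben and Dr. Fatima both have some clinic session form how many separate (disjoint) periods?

A, merged: 12:40–13:20, 14:10–16:40, 20:30–21:00.
B, merged: 10:30–16:00, 16:10–17:20.
A ∩ B = 12:40–13:20, 14:10–16:00, 16:10–16:40.
That is 3 disjoint pieces.

3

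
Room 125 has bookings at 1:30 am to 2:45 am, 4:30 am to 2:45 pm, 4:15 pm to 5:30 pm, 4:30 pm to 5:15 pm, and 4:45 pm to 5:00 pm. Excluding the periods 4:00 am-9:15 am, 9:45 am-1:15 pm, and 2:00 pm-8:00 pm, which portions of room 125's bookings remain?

1:30 am-2:45 am, 9:15 am-9:45 am, 1:15 pm-2:00 pm

A, merged: 1:30 am-2:45 am, 4:30 am-2:45 pm, 4:15 pm-5:30 pm.
1:30 am-2:45 am: no B overlap → unchanged.
4:30 am-2:45 pm minus B → 9:15 am-9:45 am, 1:15 pm-2:00 pm.
4:15 pm-5:30 pm: fully covered by B → removed.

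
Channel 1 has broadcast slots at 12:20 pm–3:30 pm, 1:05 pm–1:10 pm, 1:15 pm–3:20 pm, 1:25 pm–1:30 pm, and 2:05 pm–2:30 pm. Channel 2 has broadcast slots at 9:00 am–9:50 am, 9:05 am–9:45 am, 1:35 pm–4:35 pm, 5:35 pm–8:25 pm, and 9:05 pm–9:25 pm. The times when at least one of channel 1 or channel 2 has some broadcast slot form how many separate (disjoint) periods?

Merge the first list: 12:20 pm–3:30 pm.
Merge the second list: 9:00 am–9:50 am, 1:35 pm–4:35 pm, 5:35 pm–8:25 pm, 9:05 pm–9:25 pm.
A ∪ B = 9:00 am–9:50 am, 12:20 pm–4:35 pm, 5:35 pm–8:25 pm, 9:05 pm–9:25 pm.
That is 4 disjoint pieces.

4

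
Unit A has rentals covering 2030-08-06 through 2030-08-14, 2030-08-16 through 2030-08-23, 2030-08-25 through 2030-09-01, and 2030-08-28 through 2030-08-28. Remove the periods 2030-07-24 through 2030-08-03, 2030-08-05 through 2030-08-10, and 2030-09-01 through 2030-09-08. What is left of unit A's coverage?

2030-08-11 through 2030-08-14, 2030-08-16 through 2030-08-23, 2030-08-25 through 2030-08-31

First set merges to 2030-08-06 through 2030-08-14, 2030-08-16 through 2030-08-23, 2030-08-25 through 2030-09-01.
2030-08-06 through 2030-08-14 with B removed leaves 2030-08-11 through 2030-08-14.
2030-08-16 through 2030-08-23 is untouched.
2030-08-25 through 2030-09-01 with B removed leaves 2030-08-25 through 2030-08-31.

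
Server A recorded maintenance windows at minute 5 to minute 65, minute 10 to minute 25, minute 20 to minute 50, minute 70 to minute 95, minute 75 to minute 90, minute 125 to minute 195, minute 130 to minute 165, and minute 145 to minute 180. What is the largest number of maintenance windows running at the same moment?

At minute 20, 3 of the intervals are simultaneously active.
No point has more.

3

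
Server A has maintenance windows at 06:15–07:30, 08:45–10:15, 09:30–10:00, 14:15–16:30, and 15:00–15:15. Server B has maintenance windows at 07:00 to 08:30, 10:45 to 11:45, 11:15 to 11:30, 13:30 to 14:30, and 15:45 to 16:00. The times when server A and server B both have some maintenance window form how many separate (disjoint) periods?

First set merges to 06:15–07:30, 08:45–10:15, 14:15–16:30.
Second set merges to 07:00–08:30, 10:45–11:45, 13:30–14:30, 15:45–16:00.
A ∩ B = 07:00–07:30, 14:15–14:30, 15:45–16:00.
That is 3 disjoint pieces.

3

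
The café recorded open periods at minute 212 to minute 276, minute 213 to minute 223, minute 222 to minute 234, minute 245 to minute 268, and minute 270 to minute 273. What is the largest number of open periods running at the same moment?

At minute 222, 3 of the intervals are simultaneously active.
No point has more.

3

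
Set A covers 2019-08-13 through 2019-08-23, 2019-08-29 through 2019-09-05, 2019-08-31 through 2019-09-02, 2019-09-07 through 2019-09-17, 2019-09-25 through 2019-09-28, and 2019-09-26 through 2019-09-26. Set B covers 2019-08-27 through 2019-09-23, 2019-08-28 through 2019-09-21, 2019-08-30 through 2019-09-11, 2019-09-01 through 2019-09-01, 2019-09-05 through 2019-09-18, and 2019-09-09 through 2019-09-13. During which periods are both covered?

First set merges to 2019-08-13 through 2019-08-23, 2019-08-29 through 2019-09-05, 2019-09-07 through 2019-09-17, 2019-09-25 through 2019-09-28.
Second set merges to 2019-08-27 through 2019-09-23.
2019-08-13 through 2019-08-23: no overlap with the second set.
2019-08-29 through 2019-09-05 meets the second set on 2019-08-29 through 2019-09-05.
2019-09-07 through 2019-09-17 meets the second set on 2019-09-07 through 2019-09-17.
2019-09-25 through 2019-09-28: no overlap with the second set.

2019-08-29 through 2019-09-05, 2019-09-07 through 2019-09-17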